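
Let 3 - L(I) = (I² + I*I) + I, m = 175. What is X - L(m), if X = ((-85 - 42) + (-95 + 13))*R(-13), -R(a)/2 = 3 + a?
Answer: 57242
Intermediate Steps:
R(a) = -6 - 2*a (R(a) = -2*(3 + a) = -6 - 2*a)
L(I) = 3 - I - 2*I² (L(I) = 3 - ((I² + I*I) + I) = 3 - ((I² + I²) + I) = 3 - (2*I² + I) = 3 - (I + 2*I²) = 3 + (-I - 2*I²) = 3 - I - 2*I²)
X = -4180 (X = ((-85 - 42) + (-95 + 13))*(-6 - 2*(-13)) = (-127 - 82)*(-6 + 26) = -209*20 = -4180)
X - L(m) = -4180 - (3 - 1*175 - 2*175²) = -4180 - (3 - 175 - 2*30625) = -4180 - (3 - 175 - 61250) = -4180 - 1*(-61422) = -4180 + 61422 = 57242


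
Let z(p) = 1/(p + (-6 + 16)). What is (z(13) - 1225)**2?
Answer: 793774276/529 ≈ 1.5005e+6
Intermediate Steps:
z(p) = 1/(10 + p) (z(p) = 1/(p + 10) = 1/(10 + p))
(z(13) - 1225)**2 = (1/(10 + 13) - 1225)**2 = (1/23 - 1225)**2 = (-28174/23)**2 = 793774276/529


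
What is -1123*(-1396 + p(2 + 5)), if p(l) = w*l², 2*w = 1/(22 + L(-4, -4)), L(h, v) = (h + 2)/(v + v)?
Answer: 139415958/89 ≈ 1.5665e+6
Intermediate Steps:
L(h, v) = (2 + h)/(2*v) (L(h, v) = (2 + h)/((2*v)) = (2 + h)*(1/(2*v)) = (2 + h)/(2*v))
w = 2/89 (w = 1/(2*(22 + (½)*(2 - 4)/(-4))) = 1/(2*(22 + (½)*(-¼)*(-2))) = 1/(2*(22 + ¼)) = 1/(2*(89/4)) = (½)*(4/89) = 2/89 ≈ 0.022472)
p(l) = 2*l²/89
-1123*(-1396 + p(2 + 5)) = -1123*(-1396 + 2*(2 + 5)²/89) = -1123*(-1396 + (2/89)*7²) = -1123*(-1396 + (2/89)*49) = -1123*(-1396 + 98/89) = -1123*(-124146/89) = 139415958/89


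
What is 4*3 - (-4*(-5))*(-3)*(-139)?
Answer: -8328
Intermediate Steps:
4*3 - (-4*(-5))*(-3)*(-139) = 12 - 20*(-3)*(-139) = 12 - 1*(-60)*(-139) = 12 + 60*(-139) = 12 - 8340 = -8328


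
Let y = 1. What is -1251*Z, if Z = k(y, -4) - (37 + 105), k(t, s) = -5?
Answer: 183897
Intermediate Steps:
Z = -147 (Z = -5 - (37 + 105) = -5 - 1*142 = -5 - 142 = -147)
-1251*Z = -1251*(-147) = 183897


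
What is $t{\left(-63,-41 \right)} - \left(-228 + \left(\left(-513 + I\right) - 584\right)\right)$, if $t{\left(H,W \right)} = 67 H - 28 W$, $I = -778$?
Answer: $-970$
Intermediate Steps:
$t{\left(H,W \right)} = - 28 W + 67 H$
$t{\left(-63,-41 \right)} - \left(-228 + \left(\left(-513 + I\right) - 584\right)\right) = \left(\left(-28\right) \left(-41\right) + 67 \left(-63\right)\right) - \left(-228 - 1875\right) = \left(1148 - 4221\right) - \left(-228 - 1875\right) = -3073 - \left(-228 - 1875\right) = -3073 - -2103 = -3073 + 2103 = -970$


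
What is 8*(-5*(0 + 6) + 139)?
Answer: 872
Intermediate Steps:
8*(-5*(0 + 6) + 139) = 8*(-5*6 + 139) = 8*(-30 + 139) = 8*109 = 872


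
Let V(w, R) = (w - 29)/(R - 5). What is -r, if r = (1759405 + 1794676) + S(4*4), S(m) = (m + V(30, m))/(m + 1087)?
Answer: -43121664950/12133 ≈ -3.5541e+6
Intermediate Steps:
V(w, R) = (-29 + w)/(-5 + R)
S(m) = (m + 1/(-5 + m))/(1087 + m) (S(m) = (m + (-29 + 30)/(-5 + m))/(m + 1087) = (m + 1/(-5 + m))/(1087 + m))
r = 43121664950/12133 (r = (1759405 + 1794676) + (1 + (4*4)*(-5 + 4*4))/((-5 + 4*4)*(1087 + 4*4)) = 3554081 + (1 + 16*(-5 + 16))/((-5 + 16)*(1087 + 16)) = 3554081 + (1 + 16*11)/(11*1103) = 3554081 + (1/11)*(1/1103)*(1 + 176) = 3554081 + (1/11)*(1/1103)*177 = 3554081 + 177/12133 = 43121664950/12133 ≈ 3.5541e+6)
-r = -1*43121664950/12133 = -43121664950/12133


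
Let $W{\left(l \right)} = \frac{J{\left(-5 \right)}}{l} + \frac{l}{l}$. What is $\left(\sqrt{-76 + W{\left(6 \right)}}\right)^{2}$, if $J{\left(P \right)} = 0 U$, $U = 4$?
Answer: $-75$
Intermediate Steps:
$J{\left(P \right)} = 0$ ($J{\left(P \right)} = 0 \cdot 4 = 0$)
$W{\left(l \right)} = 1$ ($W{\left(l \right)} = \frac{0}{l} + \frac{l}{l} = 0 + 1 = 1$)
$\left(\sqrt{-76 + W{\left(6 \right)}}\right)^{2} = \left(\sqrt{-76 + 1}\right)^{2} = \left(\sqrt{-75}\right)^{2} = \left(5 i \sqrt{3}\right)^{2} = -75$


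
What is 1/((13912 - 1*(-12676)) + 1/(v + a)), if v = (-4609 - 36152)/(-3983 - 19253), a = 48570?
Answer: 1128613281/30007569938464 ≈ 3.7611e-5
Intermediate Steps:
v = 40761/23236 (v = -40761/(-23236) = -40761*(-1/23236) = 40761/23236 ≈ 1.7542)
1/((13912 - 1*(-12676)) + 1/(v + a)) = 1/((13912 - 1*(-12676)) + 1/(40761/23236 + 48570)) = 1/((13912 + 12676) + 1/(1128613281/23236)) = 1/(26588 + 23236/1128613281) = 1/(30007569938464/1128613281) = 1128613281/30007569938464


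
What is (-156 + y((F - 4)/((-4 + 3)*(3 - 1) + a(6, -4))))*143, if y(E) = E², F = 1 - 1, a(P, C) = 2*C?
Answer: -557128/25 ≈ -22285.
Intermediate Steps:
F = 0
(-156 + y((F - 4)/((-4 + 3)*(3 - 1) + a(6, -4))))*143 = (-156 + ((0 - 4)/((-4 + 3)*(3 - 1) + 2*(-4)))²)*143 = (-156 + (-4/(-1*2 - 8))²)*143 = (-156 + (-4/(-2 - 8))²)*143 = (-156 + (-4/(-10))²)*143 = (-156 + (-4*(-⅒))²)*143 = (-156 + (⅖)²)*143 = (-156 + 4/25)*143 = -3896/25*143 = -557128/25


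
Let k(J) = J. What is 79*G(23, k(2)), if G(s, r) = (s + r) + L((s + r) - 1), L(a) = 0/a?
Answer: 1975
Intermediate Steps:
L(a) = 0
G(s, r) = r + s (G(s, r) = (s + r) + 0 = (r + s) + 0 = r + s)
79*G(23, k(2)) = 79*(2 + 23) = 79*25 = 1975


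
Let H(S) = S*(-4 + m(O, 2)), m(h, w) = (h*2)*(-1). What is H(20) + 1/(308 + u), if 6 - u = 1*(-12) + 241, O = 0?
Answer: -6799/85 ≈ -79.988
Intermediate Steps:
u = -223 (u = 6 - (1*(-12) + 241) = 6 - (-12 + 241) = 6 - 1*229 = 6 - 229 = -223)
m(h, w) = -2*h (m(h, w) = (2*h)*(-1) = -2*h)
H(S) = -4*S (H(S) = S*(-4 - 2*0) = S*(-4 + 0) = S*(-4) = -4*S)
H(20) + 1/(308 + u) = -4*20 + 1/(308 - 223) = -80 + 1/85 = -6799/85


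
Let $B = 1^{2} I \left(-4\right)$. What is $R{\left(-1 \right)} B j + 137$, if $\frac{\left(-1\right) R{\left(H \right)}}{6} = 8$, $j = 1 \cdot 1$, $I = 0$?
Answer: $137$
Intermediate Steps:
$j = 1$
$B = 0$ ($B = 1^{2} \cdot 0 \left(-4\right) = 1 \cdot 0 \left(-4\right) = 0 \left(-4\right) = 0$)
$R{\left(H \right)} = -48$ ($R{\left(H \right)} = \left(-6\right) 8 = -48$)
$R{\left(-1 \right)} B j + 137 = - 48 \cdot 0 \cdot 1 + 137 = \left(-48\right) 0 + 137 = 0 + 137 = 137$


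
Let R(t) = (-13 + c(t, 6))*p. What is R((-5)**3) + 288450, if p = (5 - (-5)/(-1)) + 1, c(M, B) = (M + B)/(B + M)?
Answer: 288438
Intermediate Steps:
c(M, B) = 1 (c(M, B) = (B + M)/(B + M) = 1)
p = 1 (p = (5 - (-5)*(-1)) + 1 = (5 - 1*5) + 1 = (5 - 5) + 1 = 0 + 1 = 1)
R(t) = -12 (R(t) = (-13 + 1)*1 = -12*1 = -12)
R((-5)**3) + 288450 = -12 + 288450 = 288438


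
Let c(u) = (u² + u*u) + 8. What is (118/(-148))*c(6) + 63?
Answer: -29/37 ≈ -0.78378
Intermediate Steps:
c(u) = 8 + 2*u² (c(u) = (u² + u²) + 8 = 2*u² + 8 = 8 + 2*u²)
(118/(-148))*c(6) + 63 = (118/(-148))*(8 + 2*6²) + 63 = (118*(-1/148))*(8 + 2*36) + 63 = -59*(8 + 72)/74 + 63 = -59/74*80 + 63 = -2360/37 + 63 = -29/37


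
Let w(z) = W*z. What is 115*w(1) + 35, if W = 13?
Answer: 1530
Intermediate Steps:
w(z) = 13*z
115*w(1) + 35 = 115*(13*1) + 35 = 115*13 + 35 = 1495 + 35 = 1530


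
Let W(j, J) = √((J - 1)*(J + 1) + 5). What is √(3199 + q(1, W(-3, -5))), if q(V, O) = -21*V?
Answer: √3178 ≈ 56.374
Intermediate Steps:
W(j, J) = √(5 + (1 + J)*(-1 + J)) (W(j, J) = √((-1 + J)*(1 + J) + 5) = √((1 + J)*(-1 + J) + 5) = √(5 + (1 + J)*(-1 + J)))
√(3199 + q(1, W(-3, -5))) = √(3199 - 21*1) = √(3199 - 21) = √3178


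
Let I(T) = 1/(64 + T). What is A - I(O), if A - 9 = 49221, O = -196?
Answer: 6498361/132 ≈ 49230.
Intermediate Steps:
A = 49230 (A = 9 + 49221 = 49230)
A - I(O) = 49230 - 1/(64 - 196) = 49230 - 1/(-132) = 49230 - 1*(-1/132) = 49230 + 1/132 = 6498361/132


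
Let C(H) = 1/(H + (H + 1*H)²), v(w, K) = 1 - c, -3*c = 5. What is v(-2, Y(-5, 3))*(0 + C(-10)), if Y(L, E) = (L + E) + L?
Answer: 4/585 ≈ 0.0068376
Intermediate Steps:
c = -5/3 (c = -⅓*5 = -5/3 ≈ -1.6667)
Y(L, E) = E + 2*L (Y(L, E) = (E + L) + L = E + 2*L)
v(w, K) = 8/3 (v(w, K) = 1 - 1*(-5/3) = 1 + 5/3 = 8/3)
C(H) = 1/(H + 4*H²) (C(H) = 1/(H + (H + H)²) = 1/(H + (2*H)²) = 1/(H + 4*H²))
v(-2, Y(-5, 3))*(0 + C(-10)) = 8*(0 + 1/((-10)*(1 + 4*(-10))))/3 = 8*(0 - 1/(10*(1 - 40)))/3 = 8*(0 - ⅒/(-39))/3 = 8*(0 - ⅒*(-1/39))/3 = 8*(0 + 1/390)/3 = (8/3)*(1/390) = 4/585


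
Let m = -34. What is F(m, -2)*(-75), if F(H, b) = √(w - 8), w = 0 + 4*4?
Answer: -150*√2 ≈ -212.13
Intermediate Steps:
w = 16 (w = 0 + 16 = 16)
F(H, b) = 2*√2 (F(H, b) = √(16 - 8) = √8 = 2*√2)
F(m, -2)*(-75) = (2*√2)*(-75) = -150*√2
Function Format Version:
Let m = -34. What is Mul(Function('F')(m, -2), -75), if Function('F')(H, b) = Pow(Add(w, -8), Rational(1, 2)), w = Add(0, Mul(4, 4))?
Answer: Mul(-150, Pow(2, Rational(1, 2))) ≈ -212.13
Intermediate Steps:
w = 16 (w = Add(0, 16) = 16)
Function('F')(H, b) = Mul(2, Pow(2, Rational(1, 2))) (Function('F')(H, b) = Pow(Add(16, -8), Rational(1, 2)) = Pow(8, Rational(1, 2)) = Mul(2, Pow(2, Rational(1, 2))))
Mul(Function('F')(m, -2), -75) = Mul(Mul(2, Pow(2, Rational(1, 2))), -75) = Mul(-150, Pow(2, Rational(1, 2)))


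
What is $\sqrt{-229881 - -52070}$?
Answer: $i \sqrt{177811} \approx 421.68 i$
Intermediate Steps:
$\sqrt{-229881 - -52070} = \sqrt{-229881 + 52070} = \sqrt{-177811} = i \sqrt{177811}$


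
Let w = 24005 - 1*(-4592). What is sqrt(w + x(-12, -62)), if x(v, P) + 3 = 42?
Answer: 2*sqrt(7159) ≈ 169.22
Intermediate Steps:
x(v, P) = 39 (x(v, P) = -3 + 42 = 39)
w = 28597 (w = 24005 + 4592 = 28597)
sqrt(w + x(-12, -62)) = sqrt(28597 + 39) = sqrt(28636) = 2*sqrt(7159)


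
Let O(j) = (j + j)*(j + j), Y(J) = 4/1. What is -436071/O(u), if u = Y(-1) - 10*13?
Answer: -145357/21168 ≈ -6.8668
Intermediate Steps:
Y(J) = 4 (Y(J) = 4*1 = 4)
u = -126 (u = 4 - 10*13 = 4 - 130 = -126)
O(j) = 4*j**2 (O(j) = (2*j)*(2*j) = 4*j**2)
-436071/O(u) = -436071/(4*(-126)**2) = -436071/(4*15876) = -436071/63504 = -436071*1/63504 = -145357/21168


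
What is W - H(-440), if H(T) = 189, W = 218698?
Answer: 218509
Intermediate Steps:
W - H(-440) = 218698 - 1*189 = 218698 - 189 = 218509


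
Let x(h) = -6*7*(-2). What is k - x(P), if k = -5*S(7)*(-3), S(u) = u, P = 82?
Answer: 21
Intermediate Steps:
x(h) = 84 (x(h) = -42*(-2) = 84)
k = 105 (k = -5*7*(-3) = -35*(-3) = 105)
k - x(P) = 105 - 1*84 = 105 - 84 = 21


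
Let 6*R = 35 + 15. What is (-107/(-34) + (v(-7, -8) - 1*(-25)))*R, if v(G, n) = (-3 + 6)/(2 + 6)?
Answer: 32325/136 ≈ 237.68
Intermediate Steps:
R = 25/3 (R = (35 + 15)/6 = (1/6)*50 = 25/3 ≈ 8.3333)
v(G, n) = 3/8
(-107/(-34) + (v(-7, -8) - 1*(-25)))*R = (-107/(-34) + (3/8 - 1*(-25)))*(25/3) = (-107*(-1/34) + (3/8 + 25))*(25/3) = (107/34 + 203/8)*(25/3) = (3879/136)*(25/3) = 32325/136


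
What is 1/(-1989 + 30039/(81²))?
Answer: -2187/4339930 ≈ -0.00050393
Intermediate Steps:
1/(-1989 + 30039/(81²)) = 1/(-1989 + 30039/6561) = 1/(-1989 + 30039*(1/6561)) = 1/(-1989 + 10013/2187) = 1/(-4339930/2187) = -2187/4339930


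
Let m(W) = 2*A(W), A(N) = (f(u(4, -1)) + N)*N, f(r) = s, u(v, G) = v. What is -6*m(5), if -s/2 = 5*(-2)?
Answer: -1500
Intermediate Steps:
s = 20 (s = -10*(-2) = -2*(-10) = 20)
f(r) = 20
A(N) = N*(20 + N) (A(N) = (20 + N)*N = N*(20 + N))
m(W) = 2*W*(20 + W) (m(W) = 2*(W*(20 + W)) = 2*W*(20 + W))
-6*m(5) = -12*5*(20 + 5) = -12*5*25 = -6*250 = -1500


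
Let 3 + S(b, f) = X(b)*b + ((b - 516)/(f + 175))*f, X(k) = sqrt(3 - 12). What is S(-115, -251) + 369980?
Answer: 27959871/76 - 345*I ≈ 3.6789e+5 - 345.0*I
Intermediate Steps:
X(k) = 3*I (X(k) = sqrt(-9) = 3*I)
S(b, f) = -3 + 3*I*b + f*(-516 + b)/(175 + f) (S(b, f) = -3 + ((3*I)*b + ((b - 516)/(f + 175))*f) = -3 + (3*I*b + ((-516 + b)/(175 + f))*f) = -3 + (3*I*b + f*(-516 + b)/(175 + f)) = -3 + 3*I*b + f*(-516 + b)/(175 + f))
S(-115, -251) + 369980 = (-525 - 519*(-251) + 525*I*(-115) - 115*(-251)*(1 + 3*I))/(175 - 251) + 369980 = (-525 + 130269 - 60375*I + (28865 + 86595*I))/(-76) + 369980 = -(158609 + 26220*I)/76 + 369980 = (-158609/76 - 345*I) + 369980 = 27959871/76 - 345*I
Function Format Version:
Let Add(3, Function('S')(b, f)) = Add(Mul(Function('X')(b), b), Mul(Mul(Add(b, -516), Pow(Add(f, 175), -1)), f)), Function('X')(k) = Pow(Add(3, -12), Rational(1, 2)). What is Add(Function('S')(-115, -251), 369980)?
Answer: Add(Rational(27959871, 76), Mul(-345, I)) ≈ Add(3.6789e+5, Mul(-345.00, I))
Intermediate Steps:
Function('X')(k) = Mul(3, I) (Function('X')(k) = Pow(-9, Rational(1, 2)) = Mul(3, I))
Function('S')(b, f) = Add(-3, Mul(3, I, b), Mul(f, Pow(Add(175, f), -1), Add(-516, b))) (Function('S')(b, f) = Add(-3, Add(Mul(Mul(3, I), b), Mul(Mul(Add(b, -516), Pow(Add(f, 175), -1)), f))) = Add(-3, Add(Mul(3, I, b), Mul(Mul(Add(-516, b), Pow(Add(175, f), -1)), f))) = Add(-3, Add(Mul(3, I, b), Mul(Mul(Pow(Add(175, f), -1), Add(-516, b)), f))) = Add(-3, Add(Mul(3, I, b), Mul(f, Pow(Add(175, f), -1), Add(-516, b)))) = Add(-3, Mul(3, I, b), Mul(f, Pow(Add(175, f), -1), Add(-516, b))))
Add(Function('S')(-115, -251), 369980) = Add(Mul(Pow(Add(175, -251), -1), Add(-525, Mul(-519, -251), Mul(525, I, -115), Mul(-115, -251, Add(1, Mul(3, I))))), 369980) = Add(Mul(Pow(-76, -1), Add(-525, 130269, Mul(-60375, I), Add(28865, Mul(86595, I)))), 369980) = Add(Mul(Rational(-1, 76), Add(158609, Mul(26220, I))), 369980) = Add(Add(Rational(-158609, 76), Mul(-345, I)), 369980) = Add(Rational(27959871, 76), Mul(-345, I))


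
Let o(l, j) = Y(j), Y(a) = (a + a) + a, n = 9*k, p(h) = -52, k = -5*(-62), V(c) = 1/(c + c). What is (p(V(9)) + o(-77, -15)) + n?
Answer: 2693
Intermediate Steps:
V(c) = 1/(2*c)
k = 310
n = 2790 (n = 9*310 = 2790)
Y(a) = 3*a (Y(a) = 2*a + a = 3*a)
o(l, j) = 3*j
(p(V(9)) + o(-77, -15)) + n = (-52 + 3*(-15)) + 2790 = (-52 - 45) + 2790 = -97 + 2790 = 2693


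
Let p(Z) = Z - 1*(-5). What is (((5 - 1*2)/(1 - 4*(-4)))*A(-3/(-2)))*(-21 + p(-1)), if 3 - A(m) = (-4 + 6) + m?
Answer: 3/2 ≈ 1.5000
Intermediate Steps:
p(Z) = 5 + Z (p(Z) = Z + 5 = 5 + Z)
A(m) = 1 - m (A(m) = 3 - ((-4 + 6) + m) = 3 - (2 + m) = 3 + (-2 - m) = 1 - m)
(((5 - 1*2)/(1 - 4*(-4)))*A(-3/(-2)))*(-21 + p(-1)) = (((5 - 1*2)/(1 - 4*(-4)))*(1 - (-3)/(-2)))*(-21 + (5 - 1)) = (((5 - 2)/(1 + 16))*(1 - (-3)*(-1)/2))*(-21 + 4) = ((3/17)*(1 - 1*3/2))*(-17) = (((1/17)*3)*(1 - 3/2))*(-17) = ((3/17)*(-½))*(-17) = -3/34*(-17) = 3/2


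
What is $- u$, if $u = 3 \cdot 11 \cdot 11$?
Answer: $-363$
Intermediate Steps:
$u = 363$ ($u = 33 \cdot 11 = 363$)
$- u = \left(-1\right) 363 = -363$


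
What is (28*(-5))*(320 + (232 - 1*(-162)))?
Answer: -99960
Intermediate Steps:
(28*(-5))*(320 + (232 - 1*(-162))) = -140*(320 + (232 + 162)) = -140*(320 + 394) = -140*714 = -99960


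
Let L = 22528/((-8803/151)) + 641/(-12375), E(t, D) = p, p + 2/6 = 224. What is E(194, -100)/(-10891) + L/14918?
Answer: -822019247917943/17699225818898250 ≈ -0.046444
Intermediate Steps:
p = 671/3 (p = -⅓ + 224 = 671/3 ≈ 223.67)
E(t, D) = 671/3
L = -42102026723/108937125 (L = 22528/((-8803*1/151)) + 641*(-1/12375) = 22528/(-8803/151) - 641/12375 = 22528*(-151/8803) - 641/12375 = -3401728/8803 - 641/12375 = -42102026723/108937125 ≈ -386.48)
E(194, -100)/(-10891) + L/14918 = (671/3)/(-10891) - 42102026723/108937125/14918 = (671/3)*(-1/10891) - 42102026723/108937125*1/14918 = -671/32673 - 42102026723/1625124030750 = -822019247917943/17699225818898250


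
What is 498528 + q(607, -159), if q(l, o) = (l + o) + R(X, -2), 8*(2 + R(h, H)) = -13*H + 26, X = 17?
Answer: 997961/2 ≈ 4.9898e+5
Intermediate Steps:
R(h, H) = 5/4 - 13*H/8 (R(h, H) = -2 + (-13*H + 26)/8 = -2 + (26 - 13*H)/8 = -2 + (13/4 - 13*H/8) = 5/4 - 13*H/8)
q(l, o) = 9/2 + l + o (q(l, o) = (l + o) + (5/4 - 13/8*(-2)) = (l + o) + (5/4 + 13/4) = (l + o) + 9/2 = 9/2 + l + o)
498528 + q(607, -159) = 498528 + (9/2 + 607 - 159) = 498528 + 905/2 = 997961/2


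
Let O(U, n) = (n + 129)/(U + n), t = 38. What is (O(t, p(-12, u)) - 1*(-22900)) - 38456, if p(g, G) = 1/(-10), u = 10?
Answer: -5894435/379 ≈ -15553.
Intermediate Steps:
p(g, G) = -⅒
O(U, n) = (129 + n)/(U + n)
(O(t, p(-12, u)) - 1*(-22900)) - 38456 = ((129 - ⅒)/(38 - ⅒) - 1*(-22900)) - 38456 = ((1289/10)/(379/10) + 22900) - 38456 = ((10/379)*(1289/10) + 22900) - 38456 = (1289/379 + 22900) - 38456 = 8680389/379 - 38456 = -5894435/379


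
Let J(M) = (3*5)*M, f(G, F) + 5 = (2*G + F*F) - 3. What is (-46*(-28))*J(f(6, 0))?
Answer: 77280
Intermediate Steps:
f(G, F) = -8 + F**2 + 2*G (f(G, F) = -5 + ((2*G + F*F) - 3) = -5 + ((2*G + F**2) - 3) = -5 + ((F**2 + 2*G) - 3) = -5 + (-3 + F**2 + 2*G) = -8 + F**2 + 2*G)
J(M) = 15*M
(-46*(-28))*J(f(6, 0)) = (-46*(-28))*(15*(-8 + 0**2 + 2*6)) = 1288*(15*(-8 + 0 + 12)) = 1288*(15*4) = 1288*60 = 77280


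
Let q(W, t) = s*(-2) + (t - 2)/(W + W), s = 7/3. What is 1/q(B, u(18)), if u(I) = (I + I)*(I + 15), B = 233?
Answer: -699/1483 ≈ -0.47134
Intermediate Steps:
s = 7/3 (s = 7*(1/3) = 7/3 ≈ 2.3333)
u(I) = 2*I*(15 + I) (u(I) = (2*I)*(15 + I) = 2*I*(15 + I))
q(W, t) = -14/3 + (-2 + t)/(2*W) (q(W, t) = (7/3)*(-2) + (t - 2)/(W + W) = -14/3 + (-2 + t)/((2*W)) = -14/3 + (-2 + t)*(1/(2*W)) = -14/3 + (-2 + t)/(2*W))
1/q(B, u(18)) = 1/((1/6)*(-6 - 28*233 + 3*(2*18*(15 + 18)))/233) = 1/((1/6)*(1/233)*(-6 - 6524 + 3*(2*18*33))) = 1/((1/6)*(1/233)*(-6 - 6524 + 3*1188)) = 1/((1/6)*(1/233)*(-6 - 6524 + 3564)) = 1/((1/6)*(1/233)*(-2966)) = 1/(-1483/699) = -699/1483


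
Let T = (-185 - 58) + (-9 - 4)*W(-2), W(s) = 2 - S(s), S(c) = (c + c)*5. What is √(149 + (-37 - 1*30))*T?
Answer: -529*√82 ≈ -4790.3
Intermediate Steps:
S(c) = 10*c (S(c) = (2*c)*5 = 10*c)
W(s) = 2 - 10*s
T = -529 (T = (-185 - 58) + (-9 - 4)*(2 - 10*(-2)) = -243 - 13*(2 + 20) = -243 - 13*22 = -243 - 286 = -529)
√(149 + (-37 - 1*30))*T = √(149 + (-37 - 1*30))*(-529) = √(149 + (-37 - 30))*(-529) = √(149 - 67)*(-529) = √82*(-529) = -529*√82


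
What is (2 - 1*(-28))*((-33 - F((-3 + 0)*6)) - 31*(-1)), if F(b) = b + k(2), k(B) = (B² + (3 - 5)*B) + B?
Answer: 420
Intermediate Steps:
k(B) = B² - B (k(B) = (B² - 2*B) + B = B² - B)
F(b) = 2 + b (F(b) = b + 2*(-1 + 2) = b + 2*1 = b + 2 = 2 + b)
(2 - 1*(-28))*((-33 - F((-3 + 0)*6)) - 31*(-1)) = (2 - 1*(-28))*((-33 - (2 + (-3 + 0)*6)) - 31*(-1)) = (2 + 28)*((-33 - (2 - 3*6)) + 31) = 30*((-33 - (2 - 18)) + 31) = 30*((-33 - 1*(-16)) + 31) = 30*((-33 + 16) + 31) = 30*(-17 + 31) = 30*14 = 420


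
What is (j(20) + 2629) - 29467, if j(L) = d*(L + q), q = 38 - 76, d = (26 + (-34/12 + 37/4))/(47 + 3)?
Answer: -2684967/100 ≈ -26850.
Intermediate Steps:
d = 389/600 (d = (26 + (-34*1/12 + 37*(¼)))/50 = (26 + (-17/6 + 37/4))*(1/50) = (26 + 77/12)*(1/50) = (389/12)*(1/50) = 389/600 ≈ 0.64833)
q = -38
j(L) = -7391/300 + 389*L/600 (j(L) = 389*(L - 38)/600 = 389*(-38 + L)/600 = -7391/300 + 389*L/600)
(j(20) + 2629) - 29467 = ((-7391/300 + (389/600)*20) + 2629) - 29467 = ((-7391/300 + 389/30) + 2629) - 29467 = (-1167/100 + 2629) - 29467 = 261733/100 - 29467 = -2684967/100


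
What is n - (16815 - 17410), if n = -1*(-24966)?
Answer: 25561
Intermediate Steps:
n = 24966
n - (16815 - 17410) = 24966 - (16815 - 17410) = 24966 - 1*(-595) = 24966 + 595 = 25561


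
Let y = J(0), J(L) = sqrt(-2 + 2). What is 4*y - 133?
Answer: -133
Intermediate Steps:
J(L) = 0 (J(L) = sqrt(0) = 0)
y = 0
4*y - 133 = 4*0 - 133 = 0 - 133 = -133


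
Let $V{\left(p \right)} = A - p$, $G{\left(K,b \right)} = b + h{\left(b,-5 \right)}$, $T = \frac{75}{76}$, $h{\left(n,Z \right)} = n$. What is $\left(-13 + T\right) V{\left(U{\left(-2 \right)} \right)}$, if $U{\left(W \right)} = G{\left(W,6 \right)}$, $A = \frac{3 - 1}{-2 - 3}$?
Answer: $\frac{28303}{190} \approx 148.96$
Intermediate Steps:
$A = - \frac{2}{5}$ ($A = \frac{2}{-5} = 2 \left(- \frac{1}{5}\right) = - \frac{2}{5} \approx -0.4$)
$T = \frac{75}{76}$ ($T = 75 \cdot \frac{1}{76} = \frac{75}{76} \approx 0.98684$)
$G{\left(K,b \right)} = 2 b$ ($G{\left(K,b \right)} = b + b = 2 b$)
$U{\left(W \right)} = 12$ ($U{\left(W \right)} = 2 \cdot 6 = 12$)
$V{\left(p \right)} = - \frac{2}{5} - p$
$\left(-13 + T\right) V{\left(U{\left(-2 \right)} \right)} = \left(-13 + \frac{75}{76}\right) \left(- \frac{2}{5} - 12\right) = - \frac{913 \left(- \frac{2}{5} - 12\right)}{76} = \left(- \frac{913}{76}\right) \left(- \frac{62}{5}\right) = \frac{28303}{190}$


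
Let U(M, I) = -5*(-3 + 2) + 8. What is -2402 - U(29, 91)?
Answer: -2415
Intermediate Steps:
U(M, I) = 13 (U(M, I) = -5*(-1) + 8 = 5 + 8 = 13)
-2402 - U(29, 91) = -2402 - 1*13 = -2402 - 13 = -2415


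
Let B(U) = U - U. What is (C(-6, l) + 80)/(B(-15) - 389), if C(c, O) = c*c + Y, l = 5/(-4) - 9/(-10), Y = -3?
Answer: -113/389 ≈ -0.29049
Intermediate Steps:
B(U) = 0
l = -7/20 (l = 5*(-1/4) - 9*(-1/10) = -5/4 + 9/10 = -7/20 ≈ -0.35000)
C(c, O) = -3 + c**2 (C(c, O) = c*c - 3 = c**2 - 3 = -3 + c**2)
(C(-6, l) + 80)/(B(-15) - 389) = ((-3 + (-6)**2) + 80)/(0 - 389) = ((-3 + 36) + 80)/(-389) = (33 + 80)*(-1/389) = 113*(-1/389) = -113/389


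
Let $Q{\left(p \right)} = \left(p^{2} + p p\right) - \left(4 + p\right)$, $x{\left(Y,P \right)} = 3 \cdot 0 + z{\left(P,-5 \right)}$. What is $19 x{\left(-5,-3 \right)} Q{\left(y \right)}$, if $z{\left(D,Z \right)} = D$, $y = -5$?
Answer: $-2907$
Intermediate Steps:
$x{\left(Y,P \right)} = P$ ($x{\left(Y,P \right)} = 3 \cdot 0 + P = 0 + P = P$)
$Q{\left(p \right)} = -4 - p + 2 p^{2}$ ($Q{\left(p \right)} = \left(p^{2} + p^{2}\right) - \left(4 + p\right) = 2 p^{2} - \left(4 + p\right) = -4 - p + 2 p^{2}$)
$19 x{\left(-5,-3 \right)} Q{\left(y \right)} = 19 \left(-3\right) \left(-4 - -5 + 2 \left(-5\right)^{2}\right) = - 57 \left(-4 + 5 + 2 \cdot 25\right) = - 57 \left(-4 + 5 + 50\right) = \left(-57\right) 51 = -2907$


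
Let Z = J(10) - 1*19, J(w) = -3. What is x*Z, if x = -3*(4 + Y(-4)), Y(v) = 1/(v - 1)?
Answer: 1254/5 ≈ 250.80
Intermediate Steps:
Y(v) = 1/(-1 + v)
Z = -22 (Z = -3 - 1*19 = -3 - 19 = -22)
x = -57/5 (x = -3*(4 + 1/(-1 - 4)) = -3*(4 + 1/(-5)) = -3*(4 - ⅕) = -3*19/5 = -57/5 ≈ -11.400)
x*Z = -57/5*(-22) = 1254/5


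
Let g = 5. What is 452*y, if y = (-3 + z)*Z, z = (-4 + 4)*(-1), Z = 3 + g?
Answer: -10848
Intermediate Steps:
Z = 8 (Z = 3 + 5 = 8)
z = 0 (z = 0*(-1) = 0)
y = -24 (y = (-3 + 0)*8 = -3*8 = -24)
452*y = 452*(-24) = -10848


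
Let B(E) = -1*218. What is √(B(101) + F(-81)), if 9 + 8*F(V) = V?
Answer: I*√917/2 ≈ 15.141*I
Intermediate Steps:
B(E) = -218
F(V) = -9/8 + V/8
√(B(101) + F(-81)) = √(-218 + (-9/8 + (⅛)*(-81))) = √(-218 + (-9/8 - 81/8)) = √(-218 - 45/4) = √(-917/4) = I*√917/2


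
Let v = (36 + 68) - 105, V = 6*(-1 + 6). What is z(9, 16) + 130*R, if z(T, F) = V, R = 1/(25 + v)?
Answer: 425/12 ≈ 35.417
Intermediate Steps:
V = 30 (V = 6*5 = 30)
v = -1 (v = 104 - 105 = -1)
R = 1/24 (R = 1/(25 - 1) = 1/24 ≈ 0.041667)
z(T, F) = 30
z(9, 16) + 130*R = 30 + 130*(1/24) = 30 + 65/12 = 425/12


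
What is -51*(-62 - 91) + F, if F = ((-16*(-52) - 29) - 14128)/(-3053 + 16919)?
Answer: 108183073/13866 ≈ 7802.0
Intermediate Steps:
F = -13325/13866 (F = ((832 - 29) - 14128)/13866 = (803 - 14128)*(1/13866) = -13325*1/13866 = -13325/13866 ≈ -0.96098)
-51*(-62 - 91) + F = -51*(-62 - 91) - 13325/13866 = -51*(-153) - 13325/13866 = 7803 - 13325/13866 = 108183073/13866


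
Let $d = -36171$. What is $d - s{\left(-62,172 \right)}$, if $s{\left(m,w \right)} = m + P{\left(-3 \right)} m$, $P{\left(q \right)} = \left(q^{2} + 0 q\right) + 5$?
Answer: $-35241$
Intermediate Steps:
$P{\left(q \right)} = 5 + q^{2}$ ($P{\left(q \right)} = \left(q^{2} + 0\right) + 5 = q^{2} + 5 = 5 + q^{2}$)
$s{\left(m,w \right)} = 15 m$ ($s{\left(m,w \right)} = m + \left(5 + \left(-3\right)^{2}\right) m = m + \left(5 + 9\right) m = m + 14 m = 15 m$)
$d - s{\left(-62,172 \right)} = -36171 - 15 \left(-62\right) = -36171 - -930 = -36171 + 930 = -35241$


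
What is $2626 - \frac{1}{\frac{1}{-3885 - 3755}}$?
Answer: $10266$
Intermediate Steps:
$2626 - \frac{1}{\frac{1}{-3885 - 3755}} = 2626 - \frac{1}{\frac{1}{-7640}} = 2626 - \frac{1}{- \frac{1}{7640}} = 2626 - -7640 = 2626 + 7640 = 10266$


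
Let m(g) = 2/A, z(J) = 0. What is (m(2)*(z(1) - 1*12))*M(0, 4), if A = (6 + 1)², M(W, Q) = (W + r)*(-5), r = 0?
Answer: 0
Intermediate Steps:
M(W, Q) = -5*W (M(W, Q) = (W + 0)*(-5) = W*(-5) = -5*W)
A = 49 (A = 7² = 49)
m(g) = 2/49
(m(2)*(z(1) - 1*12))*M(0, 4) = (2*(0 - 1*12)/49)*(-5*0) = (2*(0 - 12)/49)*0 = ((2/49)*(-12))*0 = -24/49*0 = 0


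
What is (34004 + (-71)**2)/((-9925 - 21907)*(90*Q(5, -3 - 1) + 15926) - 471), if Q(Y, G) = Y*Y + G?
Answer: -39045/567119383 ≈ -6.8848e-5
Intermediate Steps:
Q(Y, G) = G + Y**2 (Q(Y, G) = Y**2 + G = G + Y**2)
(34004 + (-71)**2)/((-9925 - 21907)*(90*Q(5, -3 - 1) + 15926) - 471) = (34004 + (-71)**2)/((-9925 - 21907)*(90*((-3 - 1) + 5**2) + 15926) - 471) = (34004 + 5041)/(-31832*(90*(-4 + 25) + 15926) - 471) = 39045/(-31832*(90*21 + 15926) - 471) = 39045/(-31832*(1890 + 15926) - 471) = 39045/(-31832*17816 - 471) = 39045/(-567118912 - 471) = 39045/(-567119383) = 39045*(-1/567119383) = -39045/567119383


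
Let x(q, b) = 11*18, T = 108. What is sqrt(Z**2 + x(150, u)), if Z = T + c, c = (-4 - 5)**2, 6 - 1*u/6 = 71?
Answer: 3*sqrt(3991) ≈ 189.52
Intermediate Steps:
u = -390 (u = 36 - 6*71 = 36 - 426 = -390)
c = 81 (c = (-9)**2 = 81)
x(q, b) = 198
Z = 189 (Z = 108 + 81 = 189)
sqrt(Z**2 + x(150, u)) = sqrt(189**2 + 198) = sqrt(35721 + 198) = sqrt(35919) = 3*sqrt(3991)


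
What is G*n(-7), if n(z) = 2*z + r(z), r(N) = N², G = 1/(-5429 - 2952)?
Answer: -35/8381 ≈ -0.0041761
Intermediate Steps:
G = -1/8381 (G = 1/(-8381) = -1/8381 ≈ -0.00011932)
n(z) = z² + 2*z (n(z) = 2*z + z² = z² + 2*z)
G*n(-7) = -(-7)*(2 - 7)/8381 = -(-7)*(-5)/8381 = -1/8381*35 = -35/8381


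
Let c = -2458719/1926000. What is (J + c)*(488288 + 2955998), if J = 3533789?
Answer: 1302337187349009687/107000 ≈ 1.2171e+13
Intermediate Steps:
c = -273191/214000 (c = -2458719*1/1926000 = -273191/214000 ≈ -1.2766)
(J + c)*(488288 + 2955998) = (3533789 - 273191/214000)*(488288 + 2955998) = (756230572809/214000)*3444286 = 1302337187349009687/107000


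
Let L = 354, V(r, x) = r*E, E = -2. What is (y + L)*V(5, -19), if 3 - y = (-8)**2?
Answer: -2930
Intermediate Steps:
V(r, x) = -2*r (V(r, x) = r*(-2) = -2*r)
y = -61 (y = 3 - 1*(-8)**2 = 3 - 1*64 = 3 - 64 = -61)
(y + L)*V(5, -19) = (-61 + 354)*(-2*5) = 293*(-10) = -2930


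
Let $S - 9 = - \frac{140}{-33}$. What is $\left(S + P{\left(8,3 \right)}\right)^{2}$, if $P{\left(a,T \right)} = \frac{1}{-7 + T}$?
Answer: $\frac{2941225}{17424} \approx 168.8$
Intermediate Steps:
$S = \frac{437}{33}$ ($S = 9 - \frac{140}{-33} = 9 - - \frac{140}{33} = 9 + \frac{140}{33} = \frac{437}{33} \approx 13.242$)
$\left(S + P{\left(8,3 \right)}\right)^{2} = \left(\frac{437}{33} + \frac{1}{-7 + 3}\right)^{2} = \left(\frac{437}{33} + \frac{1}{-4}\right)^{2} = \left(\frac{437}{33} - \frac{1}{4}\right)^{2} = \left(\frac{1715}{132}\right)^{2} = \frac{2941225}{17424}$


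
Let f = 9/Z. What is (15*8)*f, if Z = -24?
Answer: -45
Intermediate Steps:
f = -3/8 (f = 9/(-24) = 9*(-1/24) = -3/8 ≈ -0.37500)
(15*8)*f = (15*8)*(-3/8) = 120*(-3/8) = -45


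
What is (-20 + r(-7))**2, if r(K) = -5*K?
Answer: 225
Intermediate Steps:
(-20 + r(-7))**2 = (-20 - 5*(-7))**2 = (-20 + 35)**2 = 15**2 = 225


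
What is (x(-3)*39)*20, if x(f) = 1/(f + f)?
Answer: -130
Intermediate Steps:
x(f) = 1/(2*f)
(x(-3)*39)*20 = (((½)/(-3))*39)*20 = (((½)*(-⅓))*39)*20 = -⅙*39*20 = -13/2*20 = -130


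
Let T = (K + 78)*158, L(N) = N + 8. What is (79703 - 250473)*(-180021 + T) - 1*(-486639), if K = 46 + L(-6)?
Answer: 27342983649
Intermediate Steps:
L(N) = 8 + N
K = 48 (K = 46 + (8 - 6) = 46 + 2 = 48)
T = 19908 (T = (48 + 78)*158 = 126*158 = 19908)
(79703 - 250473)*(-180021 + T) - 1*(-486639) = (79703 - 250473)*(-180021 + 19908) - 1*(-486639) = -170770*(-160113) + 486639 = 27342497010 + 486639 = 27342983649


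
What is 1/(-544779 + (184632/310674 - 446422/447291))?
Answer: -254508579/138651031919987 ≈ -1.8356e-6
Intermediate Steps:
1/(-544779 + (184632/310674 - 446422/447291)) = 1/(-544779 + (184632*(1/310674) - 446422*1/447291)) = 1/(-544779 + (4396/7397 - 446422/447291)) = 1/(-544779 - 102760946/254508579) = 1/(-138651031919987/254508579) = -254508579/138651031919987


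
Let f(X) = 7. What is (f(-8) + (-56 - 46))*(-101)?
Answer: 9595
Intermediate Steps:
(f(-8) + (-56 - 46))*(-101) = (7 + (-56 - 46))*(-101) = (7 - 102)*(-101) = -95*(-101) = 9595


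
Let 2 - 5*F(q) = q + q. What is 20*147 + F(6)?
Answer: 2938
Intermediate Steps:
F(q) = ⅖ - 2*q/5 (F(q) = ⅖ - (q + q)/5 = ⅖ - 2*q/5)
20*147 + F(6) = 20*147 + (⅖ - ⅖*6) = 2940 + (⅖ - 12/5) = 2940 - 2 = 2938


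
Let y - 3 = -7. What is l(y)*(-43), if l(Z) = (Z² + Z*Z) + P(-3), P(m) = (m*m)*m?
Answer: -215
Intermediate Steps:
P(m) = m³ (P(m) = m²*m = m³)
y = -4 (y = 3 - 7 = -4)
l(Z) = -27 + 2*Z² (l(Z) = (Z² + Z*Z) + (-3)³ = (Z² + Z²) - 27 = 2*Z² - 27 = -27 + 2*Z²)
l(y)*(-43) = (-27 + 2*(-4)²)*(-43) = (-27 + 2*16)*(-43) = (-27 + 32)*(-43) = 5*(-43) = -215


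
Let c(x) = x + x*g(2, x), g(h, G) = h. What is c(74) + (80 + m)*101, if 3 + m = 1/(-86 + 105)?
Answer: 152082/19 ≈ 8004.3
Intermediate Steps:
c(x) = 3*x (c(x) = x + x*2 = x + 2*x = 3*x)
m = -56/19 (m = -3 + 1/(-86 + 105) = -3 + 1/19 = -56/19 ≈ -2.9474)
c(74) + (80 + m)*101 = 3*74 + (80 - 56/19)*101 = 222 + (1464/19)*101 = 222 + 147864/19 = 152082/19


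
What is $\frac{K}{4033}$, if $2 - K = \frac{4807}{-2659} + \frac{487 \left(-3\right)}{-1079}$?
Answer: $\frac{7040076}{11570923013} \approx 0.00060843$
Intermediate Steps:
$K = \frac{7040076}{2869061}$ ($K = 2 - \left(\frac{4807}{-2659} + \frac{487 \left(-3\right)}{-1079}\right) = 2 - \left(4807 \left(- \frac{1}{2659}\right) - - \frac{1461}{1079}\right) = 2 - \left(- \frac{4807}{2659} + \frac{1461}{1079}\right) = 2 - - \frac{1301954}{2869061} = 2 + \frac{1301954}{2869061} = \frac{7040076}{2869061} \approx 2.4538$)
$\frac{K}{4033} = \frac{7040076}{2869061 \cdot 4033} = \frac{7040076}{2869061} \cdot \frac{1}{4033} = \frac{7040076}{11570923013}$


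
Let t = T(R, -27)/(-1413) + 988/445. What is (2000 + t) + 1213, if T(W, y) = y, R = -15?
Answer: 224632696/69865 ≈ 3215.2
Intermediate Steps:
t = 156451/69865 (t = -27/(-1413) + 988/445 = -27*(-1/1413) + 988*(1/445) = 3/157 + 988/445 = 156451/69865 ≈ 2.2393)
(2000 + t) + 1213 = (2000 + 156451/69865) + 1213 = 139886451/69865 + 1213 = 224632696/69865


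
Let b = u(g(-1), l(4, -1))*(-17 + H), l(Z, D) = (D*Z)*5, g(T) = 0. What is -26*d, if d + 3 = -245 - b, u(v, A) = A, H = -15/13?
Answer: 15888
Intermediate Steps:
l(Z, D) = 5*D*Z
H = -15/13 (H = -15*1/13 = -15/13 ≈ -1.1538)
b = 4720/13 (b = (5*(-1)*4)*(-17 - 15/13) = -20*(-236/13) = 4720/13 ≈ 363.08)
d = -7944/13 (d = -3 + (-245 - 1*4720/13) = -3 + (-245 - 4720/13) = -3 - 7905/13 = -7944/13 ≈ -611.08)
-26*d = -26*(-7944/13) = 15888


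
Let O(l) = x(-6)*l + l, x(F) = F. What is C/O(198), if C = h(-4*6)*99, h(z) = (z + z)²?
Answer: -1152/5 ≈ -230.40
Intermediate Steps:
O(l) = -5*l (O(l) = -6*l + l = -5*l)
h(z) = 4*z² (h(z) = (2*z)² = 4*z²)
C = 228096 (C = (4*(-4*6)²)*99 = (4*(-24)²)*99 = (4*576)*99 = 2304*99 = 228096)
C/O(198) = 228096/((-5*198)) = 228096/(-990) = 228096*(-1/990) = -1152/5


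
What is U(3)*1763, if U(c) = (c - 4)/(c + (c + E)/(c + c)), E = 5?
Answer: -5289/13 ≈ -406.85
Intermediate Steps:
U(c) = (-4 + c)/(c + (5 + c)/(2*c)) (U(c) = (c - 4)/(c + (c + 5)/(c + c)) = (-4 + c)/(c + (5 + c)/((2*c))) = (-4 + c)/(c + (5 + c)*(1/(2*c))) = (-4 + c)/(c + (5 + c)/(2*c)))
U(3)*1763 = (2*3*(-4 + 3)/(5 + 3 + 2*3**2))*1763 = (2*3*(-1)/(5 + 3 + 2*9))*1763 = (2*3*(-1)/(5 + 3 + 18))*1763 = (2*3*(-1)/26)*1763 = (2*3*(1/26)*(-1))*1763 = -3/13*1763 = -5289/13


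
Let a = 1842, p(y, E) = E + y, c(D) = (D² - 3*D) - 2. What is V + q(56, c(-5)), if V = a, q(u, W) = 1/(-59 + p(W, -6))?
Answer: 49733/27 ≈ 1842.0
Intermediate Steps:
c(D) = -2 + D² - 3*D
q(u, W) = 1/(-65 + W) (q(u, W) = 1/(-59 + (-6 + W)) = 1/(-65 + W))
V = 1842
V + q(56, c(-5)) = 1842 + 1/(-65 + (-2 + (-5)² - 3*(-5))) = 1842 + 1/(-65 + (-2 + 25 + 15)) = 1842 + 1/(-65 + 38) = 1842 + 1/(-27) = 1842 - 1/27 = 49733/27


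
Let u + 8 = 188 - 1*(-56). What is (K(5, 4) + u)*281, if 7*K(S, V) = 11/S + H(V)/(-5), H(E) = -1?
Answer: 2324432/35 ≈ 66412.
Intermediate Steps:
u = 236 (u = -8 + (188 - 1*(-56)) = -8 + (188 + 56) = -8 + 244 = 236)
K(S, V) = 1/35 + 11/(7*S) (K(S, V) = (11/S - 1/(-5))/7 = (11/S - 1*(-1/5))/7 = (11/S + 1/5)/7 = (1/5 + 11/S)/7 = 1/35 + 11/(7*S))
(K(5, 4) + u)*281 = ((1/35)*(55 + 5)/5 + 236)*281 = ((1/35)*(1/5)*60 + 236)*281 = (12/35 + 236)*281 = (8272/35)*281 = 2324432/35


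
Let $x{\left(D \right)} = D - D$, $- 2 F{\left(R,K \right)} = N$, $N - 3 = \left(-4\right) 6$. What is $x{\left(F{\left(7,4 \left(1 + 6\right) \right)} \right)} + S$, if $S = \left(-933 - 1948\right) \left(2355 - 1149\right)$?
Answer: $-3474486$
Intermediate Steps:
$N = -21$ ($N = 3 - 24 = -21$)
$F{\left(R,K \right)} = \frac{21}{2}$ ($F{\left(R,K \right)} = \left(- \frac{1}{2}\right) \left(-21\right) = \frac{21}{2}$)
$S = -3474486$ ($S = \left(-2881\right) 1206 = -3474486$)
$x{\left(D \right)} = 0$
$x{\left(F{\left(7,4 \left(1 + 6\right) \right)} \right)} + S = 0 - 3474486 = -3474486$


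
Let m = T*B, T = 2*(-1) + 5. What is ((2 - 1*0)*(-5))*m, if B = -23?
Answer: 690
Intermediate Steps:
T = 3 (T = -2 + 5 = 3)
m = -69 (m = 3*(-23) = -69)
((2 - 1*0)*(-5))*m = ((2 - 1*0)*(-5))*(-69) = ((2 + 0)*(-5))*(-69) = (2*(-5))*(-69) = -10*(-69) = 690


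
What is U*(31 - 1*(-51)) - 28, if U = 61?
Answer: 4974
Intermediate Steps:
U*(31 - 1*(-51)) - 28 = 61*(31 - 1*(-51)) - 28 = 61*(31 + 51) - 28 = 61*82 - 28 = 5002 - 28 = 4974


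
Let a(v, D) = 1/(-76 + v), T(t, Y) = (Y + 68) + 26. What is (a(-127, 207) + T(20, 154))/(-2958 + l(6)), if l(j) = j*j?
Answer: -16781/197722 ≈ -0.084872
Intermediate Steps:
l(j) = j²
T(t, Y) = 94 + Y (T(t, Y) = (68 + Y) + 26 = 94 + Y)
(a(-127, 207) + T(20, 154))/(-2958 + l(6)) = (1/(-76 - 127) + (94 + 154))/(-2958 + 6²) = (1/(-203) + 248)/(-2958 + 36) = (-1/203 + 248)/(-2922) = (50343/203)*(-1/2922) = -16781/197722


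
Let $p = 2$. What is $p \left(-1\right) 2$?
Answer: $-4$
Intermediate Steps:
$p \left(-1\right) 2 = 2 \left(-1\right) 2 = \left(-2\right) 2 = -4$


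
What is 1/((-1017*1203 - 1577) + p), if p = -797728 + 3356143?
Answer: 1/1333387 ≈ 7.4997e-7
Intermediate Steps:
p = 2558415
1/((-1017*1203 - 1577) + p) = 1/((-1017*1203 - 1577) + 2558415) = 1/((-1223451 - 1577) + 2558415) = 1/(-1225028 + 2558415) = 1/1333387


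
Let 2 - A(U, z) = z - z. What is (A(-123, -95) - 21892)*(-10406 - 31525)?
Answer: 917869590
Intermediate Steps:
A(U, z) = 2 (A(U, z) = 2 - (z - z) = 2 - 1*0 = 2 + 0 = 2)
(A(-123, -95) - 21892)*(-10406 - 31525) = (2 - 21892)*(-10406 - 31525) = -21890*(-41931) = 917869590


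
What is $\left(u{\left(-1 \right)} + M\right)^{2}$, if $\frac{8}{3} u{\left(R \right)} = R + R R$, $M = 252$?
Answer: $63504$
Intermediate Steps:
$u{\left(R \right)} = \frac{3 R}{8} + \frac{3 R^{2}}{8}$ ($u{\left(R \right)} = \frac{3 \left(R + R R\right)}{8} = \frac{3 \left(R + R^{2}\right)}{8} = \frac{3 R}{8} + \frac{3 R^{2}}{8}$)
$\left(u{\left(-1 \right)} + M\right)^{2} = \left(\frac{3}{8} \left(-1\right) \left(1 - 1\right) + 252\right)^{2} = \left(\frac{3}{8} \left(-1\right) 0 + 252\right)^{2} = \left(0 + 252\right)^{2} = 252^{2} = 63504$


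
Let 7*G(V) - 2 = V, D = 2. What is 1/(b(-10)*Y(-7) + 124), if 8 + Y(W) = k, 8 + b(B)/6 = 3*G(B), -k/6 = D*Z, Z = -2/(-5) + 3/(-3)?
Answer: 7/1252 ≈ 0.0055911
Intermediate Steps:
Z = -⅗ (Z = -2*(-⅕) + 3*(-⅓) = ⅖ - 1 = -⅗ ≈ -0.60000)
G(V) = 2/7 + V/7
k = 36/5 (k = -12*(-3)/5 = -6*(-6/5) = 36/5 ≈ 7.2000)
b(B) = -300/7 + 18*B/7 (b(B) = -48 + 6*(3*(2/7 + B/7)) = -48 + 6*(6/7 + 3*B/7) = -48 + (36/7 + 18*B/7) = -300/7 + 18*B/7)
Y(W) = -⅘ (Y(W) = -8 + 36/5 = -⅘)
1/(b(-10)*Y(-7) + 124) = 1/((-300/7 + (18/7)*(-10))*(-⅘) + 124) = 1/((-300/7 - 180/7)*(-⅘) + 124) = 1/(-480/7*(-⅘) + 124) = 1/(384/7 + 124) = 1/(1252/7) = 7/1252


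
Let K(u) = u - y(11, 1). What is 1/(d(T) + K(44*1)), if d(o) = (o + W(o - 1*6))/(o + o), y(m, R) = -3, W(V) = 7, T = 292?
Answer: 584/27747 ≈ 0.021047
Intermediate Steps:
d(o) = (7 + o)/(2*o) (d(o) = (o + 7)/(o + o) = (7 + o)/((2*o)) = (7 + o)*(1/(2*o)) = (7 + o)/(2*o))
K(u) = 3 + u (K(u) = u - 1*(-3) = u + 3 = 3 + u)
1/(d(T) + K(44*1)) = 1/((1/2)*(7 + 292)/292 + (3 + 44*1)) = 1/((1/2)*(1/292)*299 + (3 + 44)) = 1/(299/584 + 47) = 1/(27747/584) = 584/27747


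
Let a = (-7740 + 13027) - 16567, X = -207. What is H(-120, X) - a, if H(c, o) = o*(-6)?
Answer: 12522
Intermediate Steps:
a = -11280 (a = 5287 - 16567 = -11280)
H(c, o) = -6*o
H(-120, X) - a = -6*(-207) - 1*(-11280) = 1242 + 11280 = 12522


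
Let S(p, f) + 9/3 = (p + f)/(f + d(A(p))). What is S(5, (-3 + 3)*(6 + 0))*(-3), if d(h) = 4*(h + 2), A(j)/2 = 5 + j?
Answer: 777/88 ≈ 8.8295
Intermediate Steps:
A(j) = 10 + 2*j (A(j) = 2*(5 + j) = 10 + 2*j)
d(h) = 8 + 4*h (d(h) = 4*(2 + h) = 8 + 4*h)
S(p, f) = -3 + (f + p)/(48 + f + 8*p) (S(p, f) = -3 + (p + f)/(f + (8 + 4*(10 + 2*p))) = -3 + (f + p)/(f + (8 + (40 + 8*p))) = -3 + (f + p)/(f + (48 + 8*p)) = -3 + (f + p)/(48 + f + 8*p))
S(5, (-3 + 3)*(6 + 0))*(-3) = ((-144 - 23*5 - 2*(-3 + 3)*(6 + 0))/(48 + (-3 + 3)*(6 + 0) + 8*5))*(-3) = ((-144 - 115 - 0*6)/(48 + 0*6 + 40))*(-3) = ((-144 - 115 - 2*0)/(48 + 0 + 40))*(-3) = ((-144 - 115 + 0)/88)*(-3) = ((1/88)*(-259))*(-3) = -259/88*(-3) = 777/88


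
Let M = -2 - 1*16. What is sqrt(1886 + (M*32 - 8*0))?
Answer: sqrt(1310) ≈ 36.194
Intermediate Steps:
M = -18 (M = -2 - 16 = -18)
sqrt(1886 + (M*32 - 8*0)) = sqrt(1886 + (-18*32 - 8*0)) = sqrt(1886 + (-576 + 0)) = sqrt(1886 - 576) = sqrt(1310)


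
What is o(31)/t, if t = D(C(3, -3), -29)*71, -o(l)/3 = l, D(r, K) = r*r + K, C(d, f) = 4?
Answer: 93/923 ≈ 0.10076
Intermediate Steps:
D(r, K) = K + r² (D(r, K) = r² + K = K + r²)
o(l) = -3*l
t = -923 (t = (-29 + 4²)*71 = (-29 + 16)*71 = -13*71 = -923)
o(31)/t = -3*31/(-923) = -93*(-1/923) = 93/923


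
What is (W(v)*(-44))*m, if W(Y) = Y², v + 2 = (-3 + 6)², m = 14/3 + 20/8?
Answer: -46354/3 ≈ -15451.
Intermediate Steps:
m = 43/6 (m = 14*(⅓) + 20*(⅛) = 14/3 + 5/2 = 43/6 ≈ 7.1667)
v = 7 (v = -2 + (-3 + 6)² = -2 + 3² = -2 + 9 = 7)
(W(v)*(-44))*m = (7²*(-44))*(43/6) = (49*(-44))*(43/6) = -2156*43/6 = -46354/3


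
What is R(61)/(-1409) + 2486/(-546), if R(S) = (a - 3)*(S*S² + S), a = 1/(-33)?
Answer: 2046816943/4231227 ≈ 483.74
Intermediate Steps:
a = -1/33 ≈ -0.030303
R(S) = -100*S/33 - 100*S³/33 (R(S) = (-1/33 - 3)*(S*S² + S) = -100*(S³ + S)/33 = -100*(S + S³)/33 = -100*S/33 - 100*S³/33)
R(61)/(-1409) + 2486/(-546) = -100/33*61*(1 + 61²)/(-1409) + 2486/(-546) = -100/33*61*(1 + 3721)*(-1/1409) + 2486*(-1/546) = -100/33*61*3722*(-1/1409) - 1243/273 = -22704200/33*(-1/1409) - 1243/273 = 22704200/46497 - 1243/273 = 2046816943/4231227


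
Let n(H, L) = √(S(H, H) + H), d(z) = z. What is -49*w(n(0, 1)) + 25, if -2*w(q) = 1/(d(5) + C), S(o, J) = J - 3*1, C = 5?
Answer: 549/20 ≈ 27.450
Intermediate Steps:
S(o, J) = -3 + J (S(o, J) = J - 3 = -3 + J)
n(H, L) = √(-3 + 2*H) (n(H, L) = √((-3 + H) + H) = √(-3 + 2*H))
w(q) = -1/20 (w(q) = -1/(2*(5 + 5)) = -½/10 = -½*⅒ = -1/20)
-49*w(n(0, 1)) + 25 = -49*(-1/20) + 25 = 49/20 + 25 = 549/20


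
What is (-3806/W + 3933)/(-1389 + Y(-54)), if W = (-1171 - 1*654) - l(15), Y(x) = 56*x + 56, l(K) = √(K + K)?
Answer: -2621235217/2902280483 + 3806*√30/14511402415 ≈ -0.90316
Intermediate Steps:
l(K) = √2*√K (l(K) = √(2*K) = √2*√K)
Y(x) = 56 + 56*x
W = -1825 - √30 (W = (-1171 - 1*654) - √2*√15 = (-1171 - 654) - √30 = -1825 - √30 ≈ -1830.5)
(-3806/W + 3933)/(-1389 + Y(-54)) = (-3806/(-1825 - √30) + 3933)/(-1389 + (56 + 56*(-54))) = (3933 - 3806/(-1825 - √30))/(-1389 + (56 - 3024)) = (3933 - 3806/(-1825 - √30))/(-1389 - 2968) = (3933 - 3806/(-1825 - √30))/(-4357) = (3933 - 3806/(-1825 - √30))*(-1/4357) = -3933/4357 + 3806/(4357*(-1825 - √30))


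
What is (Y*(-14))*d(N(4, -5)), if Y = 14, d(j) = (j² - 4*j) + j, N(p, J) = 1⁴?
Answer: 392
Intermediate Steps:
N(p, J) = 1
d(j) = j² - 3*j
(Y*(-14))*d(N(4, -5)) = (14*(-14))*(1*(-3 + 1)) = -196*(-2) = 392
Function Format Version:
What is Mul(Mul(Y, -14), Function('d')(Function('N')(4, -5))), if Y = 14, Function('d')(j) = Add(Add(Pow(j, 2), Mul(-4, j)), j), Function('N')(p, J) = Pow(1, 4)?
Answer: 392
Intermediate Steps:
Function('N')(p, J) = 1
Function('d')(j) = Add(Pow(j, 2), Mul(-3, j))
Mul(Mul(Y, -14), Function('d')(Function('N')(4, -5))) = Mul(Mul(14, -14), Mul(1, Add(-3, 1))) = Mul(-196, Mul(1, -2)) = Mul(-196, -2) = 392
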